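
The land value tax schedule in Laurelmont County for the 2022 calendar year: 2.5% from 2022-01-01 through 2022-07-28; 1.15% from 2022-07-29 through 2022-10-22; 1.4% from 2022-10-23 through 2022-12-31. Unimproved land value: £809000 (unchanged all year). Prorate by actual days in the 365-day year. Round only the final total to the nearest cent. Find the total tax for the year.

£15945.06

2022-01-01 to 2022-07-28: 209 days at 2.5% → £809000 × 2.5% × 209/365 = £11580.8904
2022-07-29 to 2022-10-22: 86 days at 1.15% → £809000 × 1.15% × 86/365 = £2192.0575
2022-10-23 to 2022-12-31: 70 days at 1.4% → £809000 × 1.4% × 70/365 = £2172.1096
Total = £15945.0575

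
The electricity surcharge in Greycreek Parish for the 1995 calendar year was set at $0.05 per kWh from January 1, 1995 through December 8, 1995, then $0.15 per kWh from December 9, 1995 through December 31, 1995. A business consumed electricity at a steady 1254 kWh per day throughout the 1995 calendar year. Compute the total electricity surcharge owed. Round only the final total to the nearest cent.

$25,769.70

January 1 – December 8, 1995: 342 days × 1254 kWh/day = 428,868 kWh at $0.05/kWh → $21,443.40
December 9 – December 31, 1995: 23 days × 1254 kWh/day = 28,842 kWh at $0.15/kWh → $4,326.30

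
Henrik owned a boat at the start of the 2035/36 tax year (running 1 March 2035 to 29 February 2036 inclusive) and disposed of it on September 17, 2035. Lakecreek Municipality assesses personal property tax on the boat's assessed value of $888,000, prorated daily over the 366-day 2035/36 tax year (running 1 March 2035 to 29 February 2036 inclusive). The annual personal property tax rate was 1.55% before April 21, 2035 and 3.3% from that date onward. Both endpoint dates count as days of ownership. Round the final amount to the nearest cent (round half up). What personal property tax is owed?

$13,927.77

March 1 – April 20, 2035: 51 days at 1.55% → $888,000 × 1.55% × 51/366 = $1,917.9344
April 21 – September 17, 2035: 150 days at 3.3% → $888,000 × 3.3% × 150/366 = $12,009.8361
Total = $13,927.7705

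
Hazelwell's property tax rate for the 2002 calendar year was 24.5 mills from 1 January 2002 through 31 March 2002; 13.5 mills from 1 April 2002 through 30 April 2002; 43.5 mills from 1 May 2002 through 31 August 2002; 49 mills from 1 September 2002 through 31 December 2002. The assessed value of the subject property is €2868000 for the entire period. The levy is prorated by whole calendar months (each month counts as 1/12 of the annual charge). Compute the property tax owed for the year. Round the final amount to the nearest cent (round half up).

€109223.00

1 January – 31 March 2002: 3 months at 24.5 mills → €2868000 × 2.45% × 3/12 = €17566.5000
1 April – 30 April 2002: 1 month at 13.5 mills → €2868000 × 1.35% × 1/12 = €3226.5000
1 May – 31 August 2002: 4 months at 43.5 mills → €2868000 × 4.35% × 4/12 = €41586.0000
1 September – 31 December 2002: 4 months at 49 mills → €2868000 × 4.9% × 4/12 = €46844.0000
Total = €109223.0000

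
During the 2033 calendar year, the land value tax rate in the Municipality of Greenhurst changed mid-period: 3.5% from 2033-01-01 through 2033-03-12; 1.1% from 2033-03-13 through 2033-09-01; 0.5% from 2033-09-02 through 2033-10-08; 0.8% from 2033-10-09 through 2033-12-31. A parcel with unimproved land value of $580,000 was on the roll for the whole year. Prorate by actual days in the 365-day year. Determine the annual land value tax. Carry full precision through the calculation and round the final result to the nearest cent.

$8,334.52

2033-01-01 to 2033-03-12: 71 days at 3.5% → $580,000 × 3.5% × 71/365 = $3,948.7671
2033-03-13 to 2033-09-01: 173 days at 1.1% → $580,000 × 1.1% × 173/365 = $3,023.9452
2033-09-02 to 2033-10-08: 37 days at 0.5% → $580,000 × 0.5% × 37/365 = $293.9726
2033-10-09 to 2033-12-31: 84 days at 0.8% → $580,000 × 0.8% × 84/365 = $1,067.8356
Total = $8,334.5205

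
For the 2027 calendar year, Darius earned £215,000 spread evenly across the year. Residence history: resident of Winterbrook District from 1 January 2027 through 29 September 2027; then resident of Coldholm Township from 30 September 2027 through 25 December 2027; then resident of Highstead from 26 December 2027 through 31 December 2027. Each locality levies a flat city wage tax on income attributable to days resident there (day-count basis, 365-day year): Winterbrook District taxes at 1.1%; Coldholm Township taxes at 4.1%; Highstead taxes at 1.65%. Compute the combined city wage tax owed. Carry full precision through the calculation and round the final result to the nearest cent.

£3,921.84

Winterbrook District, 1 January – 29 September 2027: 272 days → £215,000 × 1.1% × 272/365 = £1,762.4110
Coldholm Township, 30 September – 25 December 2027: 87 days → £215,000 × 4.1% × 87/365 = £2,101.1096
Highstead, 26 December – 31 December 2027: 6 days → £215,000 × 1.65% × 6/365 = £58.3151
Total = £3,921.8356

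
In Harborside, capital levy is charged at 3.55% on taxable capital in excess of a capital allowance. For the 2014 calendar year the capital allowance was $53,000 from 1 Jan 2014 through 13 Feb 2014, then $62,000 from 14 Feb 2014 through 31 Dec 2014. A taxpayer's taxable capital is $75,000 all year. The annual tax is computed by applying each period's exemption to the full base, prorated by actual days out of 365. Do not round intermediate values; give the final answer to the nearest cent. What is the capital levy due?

1 Jan – 13 Feb 2014: 44 days, exemption $53,000 → ($75,000 − $53,000) × 3.55% × 44/365 = $94.1479
14 Feb – 31 Dec 2014: 321 days, exemption $62,000 → ($75,000 − $62,000) × 3.55% × 321/365 = $405.8671
Total = $500.0151

$500.02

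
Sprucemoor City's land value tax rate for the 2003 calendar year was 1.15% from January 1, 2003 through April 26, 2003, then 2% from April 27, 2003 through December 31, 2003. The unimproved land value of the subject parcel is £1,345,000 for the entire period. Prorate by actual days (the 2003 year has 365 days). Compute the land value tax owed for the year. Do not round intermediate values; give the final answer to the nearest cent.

January 1 – April 26, 2003: 116 days at 1.15% → £1,345,000 × 1.15% × 116/365 = £4,915.6986
April 27 – December 31, 2003: 249 days at 2% → £1,345,000 × 2% × 249/365 = £18,350.9589
Total = £23,266.6575

£23,266.66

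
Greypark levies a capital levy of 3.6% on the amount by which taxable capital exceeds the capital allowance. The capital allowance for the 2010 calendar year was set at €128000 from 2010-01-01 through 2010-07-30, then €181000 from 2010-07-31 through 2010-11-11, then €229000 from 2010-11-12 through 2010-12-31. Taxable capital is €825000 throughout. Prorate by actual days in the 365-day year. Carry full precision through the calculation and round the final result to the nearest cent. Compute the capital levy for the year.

2010-01-01 to 2010-07-30: 211 days, exemption €128000 → (€825000 − €128000) × 3.6% × 211/365 = €14505.2384
2010-07-31 to 2010-11-11: 104 days, exemption €181000 → (€825000 − €181000) × 3.6% × 104/365 = €6605.8521
2010-11-12 to 2010-12-31: 50 days, exemption €229000 → (€825000 − €229000) × 3.6% × 50/365 = €2939.1781
Total = €24050.2685

€24050.27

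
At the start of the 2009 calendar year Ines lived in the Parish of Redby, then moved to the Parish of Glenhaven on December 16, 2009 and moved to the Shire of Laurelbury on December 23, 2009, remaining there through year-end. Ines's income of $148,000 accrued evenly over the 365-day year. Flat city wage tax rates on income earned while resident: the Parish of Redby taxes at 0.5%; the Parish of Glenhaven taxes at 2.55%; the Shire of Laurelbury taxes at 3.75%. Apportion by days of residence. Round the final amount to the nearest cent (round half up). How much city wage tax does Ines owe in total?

$916.79

The Parish of Redby, January 1 – December 15, 2009: 349 days → $148,000 × 0.5% × 349/365 = $707.5616
The Parish of Glenhaven, December 16 – December 22, 2009: 7 days → $148,000 × 2.55% × 7/365 = $72.3781
The Shire of Laurelbury, December 23 – December 31, 2009: 9 days → $148,000 × 3.75% × 9/365 = $136.8493
Total = $916.7890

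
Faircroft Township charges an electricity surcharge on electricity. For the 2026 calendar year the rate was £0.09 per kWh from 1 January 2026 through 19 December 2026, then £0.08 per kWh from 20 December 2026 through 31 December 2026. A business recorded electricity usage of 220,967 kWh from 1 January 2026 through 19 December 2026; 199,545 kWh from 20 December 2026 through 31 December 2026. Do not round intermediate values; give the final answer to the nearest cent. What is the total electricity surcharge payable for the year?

£35,850.63

1 January – 19 December 2026: 220,967 kWh at £0.09/kWh → £19,887.03
20 December – 31 December 2026: 199,545 kWh at £0.08/kWh → £15,963.60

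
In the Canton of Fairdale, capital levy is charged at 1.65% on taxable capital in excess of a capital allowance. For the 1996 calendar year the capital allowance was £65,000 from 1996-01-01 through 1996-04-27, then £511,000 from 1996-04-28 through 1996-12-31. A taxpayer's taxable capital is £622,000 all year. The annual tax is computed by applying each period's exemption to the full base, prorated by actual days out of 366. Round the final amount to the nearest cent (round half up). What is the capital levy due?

1996-01-01 to 1996-04-27: 118 days, exemption £65,000 → (£622,000 − £65,000) × 1.65% × 118/366 = £2,963.0574
1996-04-28 to 1996-12-31: 248 days, exemption £511,000 → (£622,000 − £511,000) × 1.65% × 248/366 = £1,241.0164
Total = £4,204.0738

£4,204.07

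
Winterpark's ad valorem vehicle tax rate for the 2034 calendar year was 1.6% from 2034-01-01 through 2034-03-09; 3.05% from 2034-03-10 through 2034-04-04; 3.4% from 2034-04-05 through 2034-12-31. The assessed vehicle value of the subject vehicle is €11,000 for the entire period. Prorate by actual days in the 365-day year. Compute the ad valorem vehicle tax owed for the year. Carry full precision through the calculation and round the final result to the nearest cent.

2034-01-01 to 2034-03-09: 68 days at 1.6% → €11,000 × 1.6% × 68/365 = €32.7890
2034-03-10 to 2034-04-04: 26 days at 3.05% → €11,000 × 3.05% × 26/365 = €23.8986
2034-04-05 to 2034-12-31: 271 days at 3.4% → €11,000 × 3.4% × 271/365 = €277.6822
Total = €334.3699

€334.37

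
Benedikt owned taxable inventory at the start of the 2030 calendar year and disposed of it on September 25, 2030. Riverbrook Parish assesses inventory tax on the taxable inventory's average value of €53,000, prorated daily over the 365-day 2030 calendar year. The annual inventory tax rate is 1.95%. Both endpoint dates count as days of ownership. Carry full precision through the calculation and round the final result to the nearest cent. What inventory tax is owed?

Days held (January 1 – September 25, 2030): 268 out of 365
Tax = €53,000 × 1.95% × 268/365 = €758.8438

€758.84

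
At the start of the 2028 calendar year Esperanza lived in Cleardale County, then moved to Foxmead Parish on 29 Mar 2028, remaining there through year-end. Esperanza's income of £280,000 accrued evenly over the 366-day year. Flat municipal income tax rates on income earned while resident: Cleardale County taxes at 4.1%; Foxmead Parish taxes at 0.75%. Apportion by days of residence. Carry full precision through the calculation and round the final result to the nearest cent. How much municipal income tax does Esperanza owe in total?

£4,355.30

Cleardale County, 1 Jan – 28 Mar 2028: 88 days → £280,000 × 4.1% × 88/366 = £2,760.2186
Foxmead Parish, 29 Mar – 31 Dec 2028: 278 days → £280,000 × 0.75% × 278/366 = £1,595.0820
Total = £4,355.3005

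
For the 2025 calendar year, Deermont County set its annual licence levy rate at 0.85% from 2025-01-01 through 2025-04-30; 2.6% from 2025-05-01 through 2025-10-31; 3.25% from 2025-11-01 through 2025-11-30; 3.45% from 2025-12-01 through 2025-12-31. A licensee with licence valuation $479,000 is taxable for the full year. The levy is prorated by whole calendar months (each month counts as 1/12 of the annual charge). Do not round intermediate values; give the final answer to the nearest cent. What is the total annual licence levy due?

2025-01-01 to 2025-04-30: 4 months at 0.85% → $479,000 × 0.85% × 4/12 = $1,357.1667
2025-05-01 to 2025-10-31: 6 months at 2.6% → $479,000 × 2.6% × 6/12 = $6,227.0000
2025-11-01 to 2025-11-30: 1 month at 3.25% → $479,000 × 3.25% × 1/12 = $1,297.2917
2025-12-01 to 2025-12-31: 1 month at 3.45% → $479,000 × 3.45% × 1/12 = $1,377.1250
Total = $10,258.5833

$10,258.58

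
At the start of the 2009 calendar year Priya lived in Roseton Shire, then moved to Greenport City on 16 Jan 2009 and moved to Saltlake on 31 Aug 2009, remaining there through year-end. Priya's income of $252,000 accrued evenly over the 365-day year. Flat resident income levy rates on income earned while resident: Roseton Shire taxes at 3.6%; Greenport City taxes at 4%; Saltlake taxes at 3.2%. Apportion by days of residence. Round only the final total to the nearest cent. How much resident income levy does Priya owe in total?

$9,359.21

Roseton Shire, 1 Jan – 15 Jan 2009: 15 days → $252,000 × 3.6% × 15/365 = $372.8219
Greenport City, 16 Jan – 30 Aug 2009: 227 days → $252,000 × 4% × 227/365 = $6,268.9315
Saltlake, 31 Aug – 31 Dec 2009: 123 days → $252,000 × 3.2% × 123/365 = $2,717.4575
Total = $9,359.2110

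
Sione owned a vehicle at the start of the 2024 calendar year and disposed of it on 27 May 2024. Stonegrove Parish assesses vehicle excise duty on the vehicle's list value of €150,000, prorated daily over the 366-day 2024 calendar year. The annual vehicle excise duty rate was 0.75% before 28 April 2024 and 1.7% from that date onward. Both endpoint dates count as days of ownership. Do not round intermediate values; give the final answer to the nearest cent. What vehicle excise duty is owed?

1 January – 27 April 2024: 118 days at 0.75% → €150,000 × 0.75% × 118/366 = €362.7049
28 April – 27 May 2024: 30 days at 1.7% → €150,000 × 1.7% × 30/366 = €209.0164
Total = €571.7213

€571.72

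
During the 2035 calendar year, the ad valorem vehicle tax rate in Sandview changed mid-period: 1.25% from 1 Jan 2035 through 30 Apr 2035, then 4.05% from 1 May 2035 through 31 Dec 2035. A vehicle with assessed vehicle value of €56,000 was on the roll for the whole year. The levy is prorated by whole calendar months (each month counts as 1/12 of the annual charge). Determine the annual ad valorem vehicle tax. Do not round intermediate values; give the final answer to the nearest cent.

€1,745.33

1 Jan – 30 Apr 2035: 4 months at 1.25% → €56,000 × 1.25% × 4/12 = €233.3333
1 May – 31 Dec 2035: 8 months at 4.05% → €56,000 × 4.05% × 8/12 = €1,512.0000
Total = €1,745.3333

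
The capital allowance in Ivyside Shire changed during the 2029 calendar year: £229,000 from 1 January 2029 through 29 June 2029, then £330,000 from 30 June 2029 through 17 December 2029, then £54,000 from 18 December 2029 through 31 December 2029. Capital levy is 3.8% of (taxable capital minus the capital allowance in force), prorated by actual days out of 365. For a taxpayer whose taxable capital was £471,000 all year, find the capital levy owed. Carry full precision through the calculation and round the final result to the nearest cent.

£7,652.99

1 January – 29 June 2029: 180 days, exemption £229,000 → (£471,000 − £229,000) × 3.8% × 180/365 = £4,535.0137
30 June – 17 December 2029: 171 days, exemption £330,000 → (£471,000 − £330,000) × 3.8% × 171/365 = £2,510.1863
18 December – 31 December 2029: 14 days, exemption £54,000 → (£471,000 − £54,000) × 3.8% × 14/365 = £607.7918
Total = £7,652.9918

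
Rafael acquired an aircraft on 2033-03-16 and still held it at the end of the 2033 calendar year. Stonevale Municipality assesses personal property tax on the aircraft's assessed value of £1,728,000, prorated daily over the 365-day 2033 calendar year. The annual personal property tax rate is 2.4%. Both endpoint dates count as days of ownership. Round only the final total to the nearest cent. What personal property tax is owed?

Days held (2033-03-16 to 2033-12-31): 291 out of 365
Tax = £1,728,000 × 2.4% × 291/365 = £33,063.9781

£33,063.98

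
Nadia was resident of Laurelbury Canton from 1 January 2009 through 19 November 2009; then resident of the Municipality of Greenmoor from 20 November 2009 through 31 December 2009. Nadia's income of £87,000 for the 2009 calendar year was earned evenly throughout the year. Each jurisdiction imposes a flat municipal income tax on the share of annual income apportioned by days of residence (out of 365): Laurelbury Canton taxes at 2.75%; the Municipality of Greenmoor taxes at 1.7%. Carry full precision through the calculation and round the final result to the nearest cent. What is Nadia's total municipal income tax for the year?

£2,287.38

Laurelbury Canton, 1 January – 19 November 2009: 323 days → £87,000 × 2.75% × 323/365 = £2,117.1986
The Municipality of Greenmoor, 20 November – 31 December 2009: 42 days → £87,000 × 1.7% × 42/365 = £170.1863
Total = £2,287.3849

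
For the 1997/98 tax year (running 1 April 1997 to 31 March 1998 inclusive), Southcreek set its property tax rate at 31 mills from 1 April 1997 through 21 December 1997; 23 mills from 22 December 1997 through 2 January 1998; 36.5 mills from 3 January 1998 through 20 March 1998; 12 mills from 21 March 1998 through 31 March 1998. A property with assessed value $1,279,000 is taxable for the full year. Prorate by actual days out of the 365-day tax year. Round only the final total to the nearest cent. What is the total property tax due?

1 April – 21 December 1997: 265 days at 31 mills → $1,279,000 × 3.1% × 265/365 = $28,786.2603
22 December 1997 – 2 January 1998: 12 days at 23 mills → $1,279,000 × 2.3% × 12/365 = $967.1342
3 January – 20 March 1998: 77 days at 36.5 mills → $1,279,000 × 3.65% × 77/365 = $9,848.3000
21 March – 31 March 1998: 11 days at 12 mills → $1,279,000 × 1.2% × 11/365 = $462.5425
Total = $40,064.2370

$40,064.24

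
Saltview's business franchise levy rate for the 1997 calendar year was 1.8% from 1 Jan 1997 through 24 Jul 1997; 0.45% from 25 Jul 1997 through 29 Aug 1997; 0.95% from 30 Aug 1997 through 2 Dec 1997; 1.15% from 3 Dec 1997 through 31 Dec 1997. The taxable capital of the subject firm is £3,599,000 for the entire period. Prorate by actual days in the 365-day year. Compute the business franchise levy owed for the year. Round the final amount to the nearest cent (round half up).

1 Jan – 24 Jul 1997: 205 days at 1.8% → £3,599,000 × 1.8% × 205/365 = £36,384.4110
25 Jul – 29 Aug 1997: 36 days at 0.45% → £3,599,000 × 0.45% × 36/365 = £1,597.3644
30 Aug – 2 Dec 1997: 95 days at 0.95% → £3,599,000 × 0.95% × 95/365 = £8,898.8973
3 Dec – 31 Dec 1997: 29 days at 1.15% → £3,599,000 × 1.15% × 29/365 = £3,288.4014
Total = £50,169.0740

£50,169.07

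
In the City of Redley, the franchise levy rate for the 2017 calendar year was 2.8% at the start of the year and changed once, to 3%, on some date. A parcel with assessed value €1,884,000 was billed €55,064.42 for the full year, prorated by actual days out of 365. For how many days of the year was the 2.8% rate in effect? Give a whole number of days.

141 days

Let d = days at the first rate; then 365 − d days at the second rate.
€1,884,000 × [2.8%·d + 3%·(365−d)] / 365 = €55,064.42
Solving gives d = 141, so the new rate took effect on 22 May 2017.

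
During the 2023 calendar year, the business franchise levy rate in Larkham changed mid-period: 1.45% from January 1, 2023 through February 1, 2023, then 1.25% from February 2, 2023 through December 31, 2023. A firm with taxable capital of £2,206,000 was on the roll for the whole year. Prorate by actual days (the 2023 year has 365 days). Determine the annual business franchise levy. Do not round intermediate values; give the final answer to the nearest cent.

January 1 – February 1, 2023: 32 days at 1.45% → £2,206,000 × 1.45% × 32/365 = £2,804.3397
February 2 – December 31, 2023: 333 days at 1.25% → £2,206,000 × 1.25% × 333/365 = £25,157.4658
Total = £27,961.8055

£27,961.81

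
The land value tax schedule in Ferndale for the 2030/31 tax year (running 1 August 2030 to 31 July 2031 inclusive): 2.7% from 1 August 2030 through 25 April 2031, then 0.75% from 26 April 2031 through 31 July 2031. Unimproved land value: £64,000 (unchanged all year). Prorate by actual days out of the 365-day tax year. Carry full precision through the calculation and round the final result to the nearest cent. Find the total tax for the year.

1 August 2030 – 25 April 2031: 268 days at 2.7% → £64,000 × 2.7% × 268/365 = £1,268.7781
26 April – 31 July 2031: 97 days at 0.75% → £64,000 × 0.75% × 97/365 = £127.5616
Total = £1,396.3397

£1,396.34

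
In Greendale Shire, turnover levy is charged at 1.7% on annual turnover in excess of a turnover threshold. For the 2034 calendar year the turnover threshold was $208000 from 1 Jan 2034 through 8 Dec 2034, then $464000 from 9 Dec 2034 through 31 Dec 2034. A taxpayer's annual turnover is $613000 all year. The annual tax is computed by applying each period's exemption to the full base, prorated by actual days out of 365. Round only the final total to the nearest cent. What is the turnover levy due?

$6610.76

1 Jan – 8 Dec 2034: 342 days, exemption $208000 → ($613000 − $208000) × 1.7% × 342/365 = $6451.1507
9 Dec – 31 Dec 2034: 23 days, exemption $464000 → ($613000 − $464000) × 1.7% × 23/365 = $159.6137
Total = $6610.7644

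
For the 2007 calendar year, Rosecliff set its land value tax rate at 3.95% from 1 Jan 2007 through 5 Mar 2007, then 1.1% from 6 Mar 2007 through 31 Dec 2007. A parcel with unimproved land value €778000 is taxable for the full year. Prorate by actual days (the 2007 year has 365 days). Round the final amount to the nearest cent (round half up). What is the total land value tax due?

1 Jan – 5 Mar 2007: 64 days at 3.95% → €778000 × 3.95% × 64/365 = €5388.4493
6 Mar – 31 Dec 2007: 301 days at 1.1% → €778000 × 1.1% × 301/365 = €7057.4192
Total = €12445.8685

€12445.87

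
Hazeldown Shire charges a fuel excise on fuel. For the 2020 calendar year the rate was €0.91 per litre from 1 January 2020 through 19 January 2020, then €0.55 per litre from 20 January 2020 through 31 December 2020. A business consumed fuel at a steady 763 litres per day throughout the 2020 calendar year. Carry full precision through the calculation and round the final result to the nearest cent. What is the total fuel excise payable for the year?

1 January – 19 January 2020: 19 days × 763 litres/day = 14,497 litres at €0.91/litre → €13192.27
20 January – 31 December 2020: 347 days × 763 litres/day = 264,761 litres at €0.55/litre → €145618.55

€158810.82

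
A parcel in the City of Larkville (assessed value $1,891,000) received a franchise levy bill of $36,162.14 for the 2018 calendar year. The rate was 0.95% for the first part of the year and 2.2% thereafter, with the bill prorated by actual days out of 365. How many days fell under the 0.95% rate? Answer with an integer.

Let d = days at the first rate; then 365 − d days at the second rate.
$1,891,000 × [0.95%·d + 2.2%·(365−d)] / 365 = $36,162.14
Solving gives d = 84, so the new rate took effect on March 26, 2018.

84 days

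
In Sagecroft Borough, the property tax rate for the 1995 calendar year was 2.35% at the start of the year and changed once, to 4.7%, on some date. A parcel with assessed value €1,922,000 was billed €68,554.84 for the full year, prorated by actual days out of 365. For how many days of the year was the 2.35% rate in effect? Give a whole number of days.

176 days

Let d = days at the first rate; then 365 − d days at the second rate.
€1,922,000 × [2.35%·d + 4.7%·(365−d)] / 365 = €68,554.84
Solving gives d = 176, so the new rate took effect on 26 June 1995.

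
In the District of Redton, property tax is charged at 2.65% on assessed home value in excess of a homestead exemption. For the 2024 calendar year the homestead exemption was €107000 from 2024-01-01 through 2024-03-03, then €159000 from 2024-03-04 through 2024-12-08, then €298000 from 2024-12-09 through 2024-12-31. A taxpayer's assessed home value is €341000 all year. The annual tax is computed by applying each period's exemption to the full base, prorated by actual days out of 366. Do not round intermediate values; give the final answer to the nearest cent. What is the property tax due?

2024-01-01 to 2024-03-03: 63 days, exemption €107000 → (€341000 − €107000) × 2.65% × 63/366 = €1067.3852
2024-03-04 to 2024-12-08: 280 days, exemption €159000 → (€341000 − €159000) × 2.65% × 280/366 = €3689.7268
2024-12-09 to 2024-12-31: 23 days, exemption €298000 → (€341000 − €298000) × 2.65% × 23/366 = €71.6079
Total = €4828.7199

€4828.72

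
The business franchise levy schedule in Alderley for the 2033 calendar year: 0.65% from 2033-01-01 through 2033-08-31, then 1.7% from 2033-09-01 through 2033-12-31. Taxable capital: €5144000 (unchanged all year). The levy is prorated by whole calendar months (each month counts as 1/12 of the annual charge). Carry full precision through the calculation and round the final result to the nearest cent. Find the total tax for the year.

2033-01-01 to 2033-08-31: 8 months at 0.65% → €5144000 × 0.65% × 8/12 = €22290.6667
2033-09-01 to 2033-12-31: 4 months at 1.7% → €5144000 × 1.7% × 4/12 = €29149.3333
Total = €51440.0000

€51440.00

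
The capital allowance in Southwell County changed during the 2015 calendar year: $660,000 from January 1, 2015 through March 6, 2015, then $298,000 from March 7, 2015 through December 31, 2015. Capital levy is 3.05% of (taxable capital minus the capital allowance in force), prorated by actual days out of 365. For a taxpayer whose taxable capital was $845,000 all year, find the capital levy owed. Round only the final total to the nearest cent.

$14,717.29

January 1 – March 6, 2015: 65 days, exemption $660,000 → ($845,000 − $660,000) × 3.05% × 65/365 = $1,004.8288
March 7 – December 31, 2015: 300 days, exemption $298,000 → ($845,000 − $298,000) × 3.05% × 300/365 = $13,712.4658
Total = $14,717.2945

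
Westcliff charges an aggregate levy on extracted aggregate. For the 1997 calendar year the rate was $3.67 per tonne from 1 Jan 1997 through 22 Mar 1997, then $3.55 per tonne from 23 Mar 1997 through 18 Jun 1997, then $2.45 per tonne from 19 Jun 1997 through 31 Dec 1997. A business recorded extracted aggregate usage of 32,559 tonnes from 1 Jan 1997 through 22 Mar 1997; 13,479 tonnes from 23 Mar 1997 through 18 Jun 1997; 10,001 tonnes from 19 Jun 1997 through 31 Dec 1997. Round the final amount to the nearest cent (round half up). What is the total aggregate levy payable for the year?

$191,844.43

1 Jan – 22 Mar 1997: 32,559 tonnes at $3.67/tonne → $119,491.53
23 Mar – 18 Jun 1997: 13,479 tonnes at $3.55/tonne → $47,850.45
19 Jun – 31 Dec 1997: 10,001 tonnes at $2.45/tonne → $24,502.45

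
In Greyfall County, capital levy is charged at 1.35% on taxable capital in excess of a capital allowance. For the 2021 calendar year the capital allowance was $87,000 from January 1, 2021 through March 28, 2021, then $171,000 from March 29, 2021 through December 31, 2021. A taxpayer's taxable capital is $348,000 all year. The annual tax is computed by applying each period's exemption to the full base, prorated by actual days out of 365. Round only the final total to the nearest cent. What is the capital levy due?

January 1 – March 28, 2021: 87 days, exemption $87,000 → ($348,000 − $87,000) × 1.35% × 87/365 = $839.8479
March 29 – December 31, 2021: 278 days, exemption $171,000 → ($348,000 − $171,000) × 1.35% × 278/365 = $1,819.9479
Total = $2,659.7959

$2,659.80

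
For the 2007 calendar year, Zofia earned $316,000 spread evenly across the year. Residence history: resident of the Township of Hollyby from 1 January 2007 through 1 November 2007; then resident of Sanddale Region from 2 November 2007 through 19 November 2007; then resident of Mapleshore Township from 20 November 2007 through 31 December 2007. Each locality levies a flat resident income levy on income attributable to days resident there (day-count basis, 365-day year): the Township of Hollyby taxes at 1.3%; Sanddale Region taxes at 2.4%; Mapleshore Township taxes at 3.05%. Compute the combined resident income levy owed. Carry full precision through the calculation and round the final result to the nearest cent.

$4,915.75

The Township of Hollyby, 1 January – 1 November 2007: 305 days → $316,000 × 1.3% × 305/365 = $3,432.7123
Sanddale Region, 2 November – 19 November 2007: 18 days → $316,000 × 2.4% × 18/365 = $374.0055
Mapleshore Township, 20 November – 31 December 2007: 42 days → $316,000 × 3.05% × 42/365 = $1,109.0301
Total = $4,915.7479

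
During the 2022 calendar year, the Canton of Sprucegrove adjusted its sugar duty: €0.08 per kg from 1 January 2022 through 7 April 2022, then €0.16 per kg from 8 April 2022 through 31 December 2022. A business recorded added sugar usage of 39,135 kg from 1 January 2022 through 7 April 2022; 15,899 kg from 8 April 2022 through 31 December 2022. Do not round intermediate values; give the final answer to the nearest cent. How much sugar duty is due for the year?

1 January – 7 April 2022: 39,135 kg at €0.08/kg → €3130.80
8 April – 31 December 2022: 15,899 kg at €0.16/kg → €2543.84

€5674.64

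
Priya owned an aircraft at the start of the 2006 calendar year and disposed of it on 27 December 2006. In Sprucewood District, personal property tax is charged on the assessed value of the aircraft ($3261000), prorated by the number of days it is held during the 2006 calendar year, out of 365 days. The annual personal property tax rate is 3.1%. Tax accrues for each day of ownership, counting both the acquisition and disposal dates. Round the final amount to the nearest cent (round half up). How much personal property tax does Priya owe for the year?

$99983.15

Days held (1 January – 27 December 2006): 361 out of 365
Tax = $3261000 × 3.1% × 361/365 = $99983.1534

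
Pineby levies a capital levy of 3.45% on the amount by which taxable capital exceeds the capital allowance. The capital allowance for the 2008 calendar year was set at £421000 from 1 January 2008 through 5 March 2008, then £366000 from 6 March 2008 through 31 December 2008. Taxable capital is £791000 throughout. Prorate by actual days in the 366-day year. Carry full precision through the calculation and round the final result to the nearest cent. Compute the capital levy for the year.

1 January – 5 March 2008: 65 days, exemption £421000 → (£791000 − £421000) × 3.45% × 65/366 = £2267.0082
6 March – 31 December 2008: 301 days, exemption £366000 → (£791000 − £366000) × 3.45% × 301/366 = £12058.5041
Total = £14325.5123

£14325.51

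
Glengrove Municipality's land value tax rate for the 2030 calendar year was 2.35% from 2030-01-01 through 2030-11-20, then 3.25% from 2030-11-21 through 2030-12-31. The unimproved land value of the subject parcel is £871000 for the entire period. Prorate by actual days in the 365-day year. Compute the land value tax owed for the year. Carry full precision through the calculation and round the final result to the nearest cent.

2030-01-01 to 2030-11-20: 324 days at 2.35% → £871000 × 2.35% × 324/365 = £18169.2986
2030-11-21 to 2030-12-31: 41 days at 3.25% → £871000 × 3.25% × 41/365 = £3179.7466
Total = £21349.0452

£21349.05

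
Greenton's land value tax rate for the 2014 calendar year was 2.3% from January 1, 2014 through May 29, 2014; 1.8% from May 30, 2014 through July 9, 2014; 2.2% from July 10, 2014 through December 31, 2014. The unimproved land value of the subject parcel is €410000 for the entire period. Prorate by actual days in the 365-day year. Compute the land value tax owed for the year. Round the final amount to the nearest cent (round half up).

January 1 – May 29, 2014: 149 days at 2.3% → €410000 × 2.3% × 149/365 = €3849.5068
May 30 – July 9, 2014: 41 days at 1.8% → €410000 × 1.8% × 41/365 = €828.9863
July 10 – December 31, 2014: 175 days at 2.2% → €410000 × 2.2% × 175/365 = €4324.6575
Total = €9003.1507

€9003.15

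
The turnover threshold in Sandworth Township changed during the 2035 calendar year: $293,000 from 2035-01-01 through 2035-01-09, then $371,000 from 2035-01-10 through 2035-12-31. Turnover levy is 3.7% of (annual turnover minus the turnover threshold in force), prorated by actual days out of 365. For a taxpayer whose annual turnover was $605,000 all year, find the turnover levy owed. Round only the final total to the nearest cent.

$8,729.16

2035-01-01 to 2035-01-09: 9 days, exemption $293,000 → ($605,000 − $293,000) × 3.7% × 9/365 = $284.6466
2035-01-10 to 2035-12-31: 356 days, exemption $371,000 → ($605,000 − $371,000) × 3.7% × 356/365 = $8,444.5151
Total = $8,729.1616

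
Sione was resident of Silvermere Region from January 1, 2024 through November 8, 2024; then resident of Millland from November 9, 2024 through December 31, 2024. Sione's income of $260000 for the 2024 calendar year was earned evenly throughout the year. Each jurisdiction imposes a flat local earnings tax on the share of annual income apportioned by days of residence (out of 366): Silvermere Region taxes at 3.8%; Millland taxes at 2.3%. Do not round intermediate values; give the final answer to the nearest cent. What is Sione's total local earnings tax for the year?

Silvermere Region, January 1 – November 8, 2024: 313 days → $260000 × 3.8% × 313/366 = $8449.2896
Millland, November 9 – December 31, 2024: 53 days → $260000 × 2.3% × 53/366 = $865.9563
Total = $9315.2459

$9315.25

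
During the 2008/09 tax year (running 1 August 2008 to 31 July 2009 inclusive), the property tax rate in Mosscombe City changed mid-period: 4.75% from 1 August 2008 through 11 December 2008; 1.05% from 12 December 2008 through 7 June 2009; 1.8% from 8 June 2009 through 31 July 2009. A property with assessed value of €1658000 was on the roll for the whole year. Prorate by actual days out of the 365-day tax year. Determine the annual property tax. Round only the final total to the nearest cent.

1 August – 11 December 2008: 133 days at 4.75% → €1658000 × 4.75% × 133/365 = €28697.0274
12 December 2008 – 7 June 2009: 178 days at 1.05% → €1658000 × 1.05% × 178/365 = €8489.8685
8 June – 31 July 2009: 54 days at 1.8% → €1658000 × 1.8% × 54/365 = €4415.2767
Total = €41602.1726

€41602.17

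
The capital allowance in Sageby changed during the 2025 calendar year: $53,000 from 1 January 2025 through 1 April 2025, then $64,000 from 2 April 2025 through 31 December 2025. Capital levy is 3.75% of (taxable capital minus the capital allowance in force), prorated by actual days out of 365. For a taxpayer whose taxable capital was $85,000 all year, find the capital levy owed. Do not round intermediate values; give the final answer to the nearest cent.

1 January – 1 April 2025: 91 days, exemption $53,000 → ($85,000 − $53,000) × 3.75% × 91/365 = $299.1781
2 April – 31 December 2025: 274 days, exemption $64,000 → ($85,000 − $64,000) × 3.75% × 274/365 = $591.1644
Total = $890.3425

$890.34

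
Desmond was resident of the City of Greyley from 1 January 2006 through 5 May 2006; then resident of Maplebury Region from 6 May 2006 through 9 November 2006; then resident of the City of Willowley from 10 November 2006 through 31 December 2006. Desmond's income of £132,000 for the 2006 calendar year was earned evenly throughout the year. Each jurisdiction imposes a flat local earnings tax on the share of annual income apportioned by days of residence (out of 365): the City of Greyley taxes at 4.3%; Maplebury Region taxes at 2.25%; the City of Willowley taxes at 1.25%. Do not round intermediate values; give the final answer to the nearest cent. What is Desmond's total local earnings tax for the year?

£3,708.66

The City of Greyley, 1 January – 5 May 2006: 125 days → £132,000 × 4.3% × 125/365 = £1,943.8356
Maplebury Region, 6 May – 9 November 2006: 188 days → £132,000 × 2.25% × 188/365 = £1,529.7534
The City of Willowley, 10 November – 31 December 2006: 52 days → £132,000 × 1.25% × 52/365 = £235.0685
Total = £3,708.6575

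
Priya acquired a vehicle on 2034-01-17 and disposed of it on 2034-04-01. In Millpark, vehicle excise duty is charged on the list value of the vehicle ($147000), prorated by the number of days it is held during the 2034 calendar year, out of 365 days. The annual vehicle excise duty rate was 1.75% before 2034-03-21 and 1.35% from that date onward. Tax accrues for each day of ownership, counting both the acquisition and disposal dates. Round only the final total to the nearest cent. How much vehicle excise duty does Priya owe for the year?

$509.26

2034-01-17 to 2034-03-20: 63 days at 1.75% → $147000 × 1.75% × 63/365 = $444.0205
2034-03-21 to 2034-04-01: 12 days at 1.35% → $147000 × 1.35% × 12/365 = $65.2438
Total = $509.2644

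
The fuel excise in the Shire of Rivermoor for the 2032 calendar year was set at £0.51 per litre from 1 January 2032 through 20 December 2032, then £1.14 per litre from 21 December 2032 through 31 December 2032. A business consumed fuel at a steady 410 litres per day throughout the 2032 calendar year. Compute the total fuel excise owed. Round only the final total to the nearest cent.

£79371.90

1 January – 20 December 2032: 355 days × 410 litres/day = 145,550 litres at £0.51/litre → £74230.50
21 December – 31 December 2032: 11 days × 410 litres/day = 4,510 litres at £1.14/litre → £5141.40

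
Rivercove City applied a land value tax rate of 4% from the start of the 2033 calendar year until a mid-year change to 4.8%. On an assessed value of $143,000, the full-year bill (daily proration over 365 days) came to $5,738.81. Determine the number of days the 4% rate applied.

Let d = days at the first rate; then 365 − d days at the second rate.
$143,000 × [4%·d + 4.8%·(365−d)] / 365 = $5,738.81
Solving gives d = 359, so the new rate took effect on 26 Dec 2033.

359 days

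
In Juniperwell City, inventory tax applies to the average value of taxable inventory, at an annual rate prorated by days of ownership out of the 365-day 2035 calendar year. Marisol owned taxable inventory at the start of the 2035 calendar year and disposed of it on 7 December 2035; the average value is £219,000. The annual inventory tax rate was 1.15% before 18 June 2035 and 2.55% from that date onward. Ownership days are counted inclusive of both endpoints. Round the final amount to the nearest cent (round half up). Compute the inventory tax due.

£3,806.10

1 January – 17 June 2035: 168 days at 1.15% → £219,000 × 1.15% × 168/365 = £1,159.2000
18 June – 7 December 2035: 173 days at 2.55% → £219,000 × 2.55% × 173/365 = £2,646.9000
Total = £3,806.1000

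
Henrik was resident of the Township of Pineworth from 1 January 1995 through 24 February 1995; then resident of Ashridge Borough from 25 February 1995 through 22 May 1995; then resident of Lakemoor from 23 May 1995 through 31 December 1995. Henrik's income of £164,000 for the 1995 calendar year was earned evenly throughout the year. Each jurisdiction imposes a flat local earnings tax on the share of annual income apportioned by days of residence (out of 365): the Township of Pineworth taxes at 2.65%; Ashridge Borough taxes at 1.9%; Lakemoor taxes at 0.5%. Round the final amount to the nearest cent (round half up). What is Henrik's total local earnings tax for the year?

£1,898.58

The Township of Pineworth, 1 January – 24 February 1995: 55 days → £164,000 × 2.65% × 55/365 = £654.8767
Ashridge Borough, 25 February – 22 May 1995: 87 days → £164,000 × 1.9% × 87/365 = £742.7178
Lakemoor, 23 May – 31 December 1995: 223 days → £164,000 × 0.5% × 223/365 = £500.9863
Total = £1,898.5808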